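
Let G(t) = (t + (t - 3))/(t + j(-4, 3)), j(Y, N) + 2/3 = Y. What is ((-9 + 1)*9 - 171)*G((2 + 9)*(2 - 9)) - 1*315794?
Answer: -77483983/245 ≈ -3.1626e+5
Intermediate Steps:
j(Y, N) = -⅔ + Y
G(t) = (-3 + 2*t)/(-14/3 + t) (G(t) = (t + (t - 3))/(t + (-⅔ - 4)) = (t + (-3 + t))/(t - 14/3) = (-3 + 2*t)/(-14/3 + t))
((-9 + 1)*9 - 171)*G((2 + 9)*(2 - 9)) - 1*315794 = ((-9 + 1)*9 - 171)*(3*(-3 + 2*((2 + 9)*(2 - 9)))/(-14 + 3*((2 + 9)*(2 - 9)))) - 1*315794 = (-8*9 - 171)*(3*(-3 + 2*(11*(-7)))/(-14 + 3*(11*(-7)))) - 315794 = (-72 - 171)*(3*(-3 + 2*(-77))/(-14 + 3*(-77))) - 315794 = -729*(-3 - 154)/(-14 - 231) - 315794 = -729*(-157)/(-245) - 315794 = -729*(-1)*(-157)/245 - 315794 = -243*471/245 - 315794 = -114453/245 - 315794 = -77483983/245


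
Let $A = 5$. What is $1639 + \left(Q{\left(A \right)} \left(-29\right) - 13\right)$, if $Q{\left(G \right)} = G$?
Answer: $1481$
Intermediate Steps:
$1639 + \left(Q{\left(A \right)} \left(-29\right) - 13\right) = 1639 + \left(5 \left(-29\right) - 13\right) = 1639 - 158 = 1481$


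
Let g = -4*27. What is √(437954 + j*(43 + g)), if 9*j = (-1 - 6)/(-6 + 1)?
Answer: √3941495/3 ≈ 661.77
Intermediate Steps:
g = -108
j = 7/45 (j = ((-1 - 6)/(-6 + 1))/9 = (-7/(-5))/9 = (-7*(-⅕))/9 = (⅑)*(7/5) = 7/45 ≈ 0.15556)
√(437954 + j*(43 + g)) = √(437954 + 7*(43 - 108)/45) = √(437954 + (7/45)*(-65)) = √(437954 - 91/9) = √(3941495/9) = √3941495/3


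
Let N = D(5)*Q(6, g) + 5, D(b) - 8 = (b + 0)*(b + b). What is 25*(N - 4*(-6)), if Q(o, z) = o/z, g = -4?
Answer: -1450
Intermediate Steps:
D(b) = 8 + 2*b² (D(b) = 8 + (b + 0)*(b + b) = 8 + b*(2*b) = 8 + 2*b²)
N = -82 (N = (8 + 2*5²)*(6/(-4)) + 5 = (8 + 2*25)*(6*(-¼)) + 5 = (8 + 50)*(-3/2) + 5 = 58*(-3/2) + 5 = -87 + 5 = -82)
25*(N - 4*(-6)) = 25*(-82 - 4*(-6)) = 25*(-82 + 24) = 25*(-58) = -1450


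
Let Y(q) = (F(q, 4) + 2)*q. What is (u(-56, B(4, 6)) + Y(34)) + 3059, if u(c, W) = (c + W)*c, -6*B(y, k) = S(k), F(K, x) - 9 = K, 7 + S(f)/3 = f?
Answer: 7697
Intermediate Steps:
S(f) = -21 + 3*f
F(K, x) = 9 + K
B(y, k) = 7/2 - k/2 (B(y, k) = -(-21 + 3*k)/6 = 7/2 - k/2)
u(c, W) = c*(W + c) (u(c, W) = (W + c)*c = c*(W + c))
Y(q) = q*(11 + q) (Y(q) = ((9 + q) + 2)*q = (11 + q)*q = q*(11 + q))
(u(-56, B(4, 6)) + Y(34)) + 3059 = (-56*((7/2 - ½*6) - 56) + 34*(11 + 34)) + 3059 = (-56*((7/2 - 3) - 56) + 34*45) + 3059 = (-56*(½ - 56) + 1530) + 3059 = (-56*(-111/2) + 1530) + 3059 = (3108 + 1530) + 3059 = 4638 + 3059 = 7697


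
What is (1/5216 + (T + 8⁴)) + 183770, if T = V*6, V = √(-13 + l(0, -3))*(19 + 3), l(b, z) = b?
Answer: 979909057/5216 + 132*I*√13 ≈ 1.8787e+5 + 475.93*I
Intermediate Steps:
V = 22*I*√13 (V = √(-13 + 0)*(19 + 3) = √(-13)*22 = (I*√13)*22 = 22*I*√13 ≈ 79.322*I)
T = 132*I*√13 (T = (22*I*√13)*6 = 132*I*√13 ≈ 475.93*I)
(1/5216 + (T + 8⁴)) + 183770 = (1/5216 + (132*I*√13 + 8⁴)) + 183770 = (1/5216 + (132*I*√13 + 4096)) + 183770 = (1/5216 + (4096 + 132*I*√13)) + 183770 = (21364737/5216 + 132*I*√13) + 183770 = 979909057/5216 + 132*I*√13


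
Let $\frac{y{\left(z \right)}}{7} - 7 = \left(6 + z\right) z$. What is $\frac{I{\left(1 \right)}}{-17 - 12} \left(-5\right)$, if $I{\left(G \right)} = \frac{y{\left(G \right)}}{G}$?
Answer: $\frac{490}{29} \approx 16.897$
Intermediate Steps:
$y{\left(z \right)} = 49 + 7 z \left(6 + z\right)$ ($y{\left(z \right)} = 49 + 7 \left(6 + z\right) z = 49 + 7 z \left(6 + z\right)$)
$I{\left(G \right)} = \frac{49 + 7 G^{2} + 42 G}{G}$
$\frac{I{\left(1 \right)}}{-17 - 12} \left(-5\right) = \frac{42 + 7 \cdot 1 + \frac{49}{1}}{-17 - 12} \left(-5\right) = \frac{42 + 7 + 49 \cdot 1}{-29} \left(-5\right) = - \frac{42 + 7 + 49}{29} \left(-5\right) = \left(- \frac{1}{29}\right) 98 \left(-5\right) = \left(- \frac{98}{29}\right) \left(-5\right) = \frac{490}{29}$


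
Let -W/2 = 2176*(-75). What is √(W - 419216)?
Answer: 4*I*√5801 ≈ 304.66*I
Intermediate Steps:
W = 326400 (W = -4352*(-75) = -2*(-163200) = 326400)
√(W - 419216) = √(326400 - 419216) = √(-92816) = 4*I*√5801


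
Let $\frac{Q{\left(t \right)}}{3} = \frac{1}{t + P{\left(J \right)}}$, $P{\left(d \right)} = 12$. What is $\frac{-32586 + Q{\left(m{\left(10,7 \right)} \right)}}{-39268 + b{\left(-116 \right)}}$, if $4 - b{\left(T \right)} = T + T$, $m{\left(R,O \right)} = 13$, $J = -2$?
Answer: $\frac{814647}{975800} \approx 0.83485$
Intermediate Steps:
$Q{\left(t \right)} = \frac{3}{12 + t}$ ($Q{\left(t \right)} = \frac{3}{t + 12} = \frac{3}{12 + t}$)
$b{\left(T \right)} = 4 - 2 T$ ($b{\left(T \right)} = 4 - \left(T + T\right) = 4 - 2 T$)
$\frac{-32586 + Q{\left(m{\left(10,7 \right)} \right)}}{-39268 + b{\left(-116 \right)}} = \frac{-32586 + \frac{3}{12 + 13}}{-39268 + \left(4 - -232\right)} = \frac{-32586 + \frac{3}{25}}{-39268 + \left(4 + 232\right)} = \frac{-32586 + 3 \cdot \frac{1}{25}}{-39268 + 236} = \frac{-32586 + \frac{3}{25}}{-39032} = \left(- \frac{814647}{25}\right) \left(- \frac{1}{39032}\right) = \frac{814647}{975800}$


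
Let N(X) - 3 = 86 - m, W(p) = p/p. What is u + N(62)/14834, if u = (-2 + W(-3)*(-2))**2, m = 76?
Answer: 237357/14834 ≈ 16.001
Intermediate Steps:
W(p) = 1
N(X) = 13 (N(X) = 3 + (86 - 1*76) = 3 + (86 - 76) = 3 + 10 = 13)
u = 16 (u = (-2 + 1*(-2))**2 = (-2 - 2)**2 = (-4)**2 = 16)
u + N(62)/14834 = 16 + 13/14834 = 237357/14834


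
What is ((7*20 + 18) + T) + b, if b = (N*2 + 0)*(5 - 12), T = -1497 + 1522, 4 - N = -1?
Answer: 113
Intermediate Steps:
N = 5 (N = 4 - 1*(-1) = 4 + 1 = 5)
T = 25
b = -70 (b = (5*2 + 0)*(5 - 12) = (10 + 0)*(-7) = 10*(-7) = -70)
((7*20 + 18) + T) + b = ((7*20 + 18) + 25) - 70 = ((140 + 18) + 25) - 70 = (158 + 25) - 70 = 183 - 70 = 113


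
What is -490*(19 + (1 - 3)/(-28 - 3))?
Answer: -289590/31 ≈ -9341.6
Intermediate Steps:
-490*(19 + (1 - 3)/(-28 - 3)) = -490*(19 - 2/(-31)) = -490*(19 - 2*(-1/31)) = -490*(19 + 2/31) = -490*591/31 = -289590/31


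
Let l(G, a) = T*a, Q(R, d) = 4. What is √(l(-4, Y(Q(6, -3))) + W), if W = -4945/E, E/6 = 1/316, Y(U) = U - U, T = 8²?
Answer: I*√2343930/3 ≈ 510.33*I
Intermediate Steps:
T = 64
Y(U) = 0
E = 3/158 (E = 6/316 = 6*(1/316) = 3/158 ≈ 0.018987)
l(G, a) = 64*a
W = -781310/3 (W = -4945/3/158 = -4945*158/3 = -781310/3 ≈ -2.6044e+5)
√(l(-4, Y(Q(6, -3))) + W) = √(64*0 - 781310/3) = √(0 - 781310/3) = √(-781310/3) = I*√2343930/3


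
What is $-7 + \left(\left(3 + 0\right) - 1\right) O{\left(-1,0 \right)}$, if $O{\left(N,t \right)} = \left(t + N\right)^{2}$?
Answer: $-5$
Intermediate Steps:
$O{\left(N,t \right)} = \left(N + t\right)^{2}$
$-7 + \left(\left(3 + 0\right) - 1\right) O{\left(-1,0 \right)} = -7 + \left(\left(3 + 0\right) - 1\right) \left(-1 + 0\right)^{2} = -7 + \left(3 + \left(-4 + 3\right)\right) \left(-1\right)^{2} = -7 + \left(3 - 1\right) 1 = -7 + 2 \cdot 1 = -7 + 2 = -5$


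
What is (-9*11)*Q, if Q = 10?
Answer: -990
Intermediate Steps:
(-9*11)*Q = -9*11*10 = -99*10 = -990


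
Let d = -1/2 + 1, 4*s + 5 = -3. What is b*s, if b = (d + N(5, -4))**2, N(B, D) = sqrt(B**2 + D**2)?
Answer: -165/2 - 2*sqrt(41) ≈ -95.306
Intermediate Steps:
s = -2 (s = -5/4 + (1/4)*(-3) = -5/4 - 3/4 = -2)
d = 1/2 (d = -1*1/2 + 1 = -1/2 + 1 = 1/2 ≈ 0.50000)
b = (1/2 + sqrt(41))**2 (b = (1/2 + sqrt(5**2 + (-4)**2))**2 = (1/2 + sqrt(25 + 16))**2 = (1/2 + sqrt(41))**2 ≈ 47.653)
b*s = (165/4 + sqrt(41))*(-2) = -165/2 - 2*sqrt(41)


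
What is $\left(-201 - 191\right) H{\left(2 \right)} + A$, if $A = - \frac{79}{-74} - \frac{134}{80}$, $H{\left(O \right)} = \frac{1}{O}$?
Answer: $- \frac{290979}{1480} \approx -196.61$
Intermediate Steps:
$A = - \frac{899}{1480}$ ($A = \left(-79\right) \left(- \frac{1}{74}\right) - \frac{67}{40} = \frac{79}{74} - \frac{67}{40} = - \frac{899}{1480} \approx -0.60743$)
$\left(-201 - 191\right) H{\left(2 \right)} + A = \frac{-201 - 191}{2} - \frac{899}{1480} = \left(-201 - 191\right) \frac{1}{2} - \frac{899}{1480} = \left(-392\right) \frac{1}{2} - \frac{899}{1480} = -196 - \frac{899}{1480} = - \frac{290979}{1480}$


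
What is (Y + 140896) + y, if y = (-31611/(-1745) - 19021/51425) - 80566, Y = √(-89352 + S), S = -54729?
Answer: 1083080598056/17947325 + 3*I*√16009 ≈ 60348.0 + 379.58*I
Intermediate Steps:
Y = 3*I*√16009 (Y = √(-89352 - 54729) = √(-144081) = 3*I*√16009 ≈ 379.58*I)
y = -1445625705144/17947325 (y = (-31611*(-1/1745) - 19021*1/51425) - 80566 = (31611/1745 - 19021/51425) - 80566 = 318480806/17947325 - 80566 = -1445625705144/17947325 ≈ -80548.)
(Y + 140896) + y = (3*I*√16009 + 140896) - 1445625705144/17947325 = (140896 + 3*I*√16009) - 1445625705144/17947325 = 1083080598056/17947325 + 3*I*√16009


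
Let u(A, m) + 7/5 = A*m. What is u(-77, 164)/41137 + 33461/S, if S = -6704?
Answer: -235669783/44481040 ≈ -5.2982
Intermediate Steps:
u(A, m) = -7/5 + A*m
u(-77, 164)/41137 + 33461/S = (-7/5 - 77*164)/41137 + 33461/(-6704) = (-7/5 - 12628)*(1/41137) + 33461*(-1/6704) = -63147/5*1/41137 - 33461/6704 = -2037/6635 - 33461/6704 = -235669783/44481040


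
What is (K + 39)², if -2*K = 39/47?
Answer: 13155129/8836 ≈ 1488.8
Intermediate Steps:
K = -39/94 (K = -39/(2*47) = -½*39/47 = -39/94 ≈ -0.41489)
(K + 39)² = (-39/94 + 39)² = (3627/94)² = 13155129/8836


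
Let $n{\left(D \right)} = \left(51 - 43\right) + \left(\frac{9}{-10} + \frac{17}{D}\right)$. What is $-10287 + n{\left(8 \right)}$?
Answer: $- \frac{411111}{40} \approx -10278.0$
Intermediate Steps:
$n{\left(D \right)} = \frac{71}{10} + \frac{17}{D}$ ($n{\left(D \right)} = 8 + \left(9 \left(- \frac{1}{10}\right) + \frac{17}{D}\right) = 8 - \left(\frac{9}{10} - \frac{17}{D}\right) = \frac{71}{10} + \frac{17}{D}$)
$-10287 + n{\left(8 \right)} = -10287 + \left(\frac{71}{10} + \frac{17}{8}\right) = -10287 + \frac{369}{40} = - \frac{411111}{40}$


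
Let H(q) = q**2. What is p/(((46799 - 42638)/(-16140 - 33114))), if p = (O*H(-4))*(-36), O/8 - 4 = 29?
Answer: 2496586752/1387 ≈ 1.8000e+6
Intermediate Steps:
O = 264 (O = 32 + 8*29 = 32 + 232 = 264)
p = -152064 (p = (264*(-4)**2)*(-36) = (264*16)*(-36) = 4224*(-36) = -152064)
p/(((46799 - 42638)/(-16140 - 33114))) = -152064*(-16140 - 33114)/(46799 - 42638) = -152064/(4161/(-49254)) = -152064/(4161*(-1/49254)) = -152064/(-1387/16418) = -152064*(-16418/1387) = 2496586752/1387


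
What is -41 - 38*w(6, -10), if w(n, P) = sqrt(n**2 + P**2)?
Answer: -41 - 76*sqrt(34) ≈ -484.15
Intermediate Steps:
w(n, P) = sqrt(P**2 + n**2)
-41 - 38*w(6, -10) = -41 - 38*sqrt((-10)**2 + 6**2) = -41 - 38*sqrt(100 + 36) = -41 - 76*sqrt(34)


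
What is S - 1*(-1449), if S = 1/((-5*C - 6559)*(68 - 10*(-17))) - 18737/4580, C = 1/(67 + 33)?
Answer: 103305598515337/71496268620 ≈ 1444.9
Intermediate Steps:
C = 1/100 ≈ 0.010000
S = -292494715043/71496268620 (S = 1/((-5*1/100 - 6559)*(68 - 10*(-17))) - 18737/4580 = 1/((-1/20 - 6559)*(68 + 170)) - 18737*1/4580 = 1/(-131181/20*238) - 18737/4580 = -20/131181*1/238 - 18737/4580 = -10/15610539 - 18737/4580 = -292494715043/71496268620 ≈ -4.0910)
S - 1*(-1449) = -292494715043/71496268620 - 1*(-1449) = -292494715043/71496268620 + 1449 = 103305598515337/71496268620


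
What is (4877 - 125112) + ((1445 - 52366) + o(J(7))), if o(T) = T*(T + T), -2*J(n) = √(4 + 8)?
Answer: -171150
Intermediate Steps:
J(n) = -√3 (J(n) = -√(4 + 8)/2 = -√3)
o(T) = 2*T² (o(T) = T*(2*T) = 2*T²)
(4877 - 125112) + ((1445 - 52366) + o(J(7))) = (4877 - 125112) + ((1445 - 52366) + 2*(-√3)²) = -120235 + (-50921 + 2*3) = -120235 + (-50921 + 6) = -120235 - 50915 = -171150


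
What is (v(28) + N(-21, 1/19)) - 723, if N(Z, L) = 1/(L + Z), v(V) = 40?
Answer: -271853/398 ≈ -683.05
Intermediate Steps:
(v(28) + N(-21, 1/19)) - 723 = (40 + 1/(1/19 - 21)) - 723 = (40 + 1/(-398/19)) - 723 = (40 - 19/398) - 723 = 15901/398 - 723 = -271853/398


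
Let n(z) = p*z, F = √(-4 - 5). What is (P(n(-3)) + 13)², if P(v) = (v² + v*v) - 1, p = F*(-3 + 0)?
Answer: 2090916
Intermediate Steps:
F = 3*I (F = √(-9) = 3*I ≈ 3.0*I)
p = -9*I (p = (3*I)*(-3 + 0) = (3*I)*(-3) = -9*I ≈ -9.0*I)
n(z) = -9*I*z (n(z) = (-9*I)*z = -9*I*z)
P(v) = -1 + 2*v² (P(v) = (v² + v²) - 1 = 2*v² - 1 = -1 + 2*v²)
(P(n(-3)) + 13)² = ((-1 + 2*(-9*I*(-3))²) + 13)² = ((-1 + 2*(27*I)²) + 13)² = ((-1 + 2*(-729)) + 13)² = ((-1 - 1458) + 13)² = (-1459 + 13)² = (-1446)² = 2090916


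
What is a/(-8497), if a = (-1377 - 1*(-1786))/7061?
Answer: -409/59997317 ≈ -6.8170e-6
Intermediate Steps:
a = 409/7061 (a = (-1377 + 1786)*(1/7061) = 409*(1/7061) = 409/7061 ≈ 0.057924)
a/(-8497) = (409/7061)/(-8497) = (409/7061)*(-1/8497) = -409/59997317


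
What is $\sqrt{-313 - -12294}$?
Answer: $\sqrt{11981} \approx 109.46$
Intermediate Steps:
$\sqrt{-313 - -12294} = \sqrt{-313 + \left(-2100 + 14394\right)} = \sqrt{-313 + 12294} = \sqrt{11981}$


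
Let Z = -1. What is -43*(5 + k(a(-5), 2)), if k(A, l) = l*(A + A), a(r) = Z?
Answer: -43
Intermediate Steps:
a(r) = -1
k(A, l) = 2*A*l (k(A, l) = l*(2*A) = 2*A*l)
-43*(5 + k(a(-5), 2)) = -43*(5 + 2*(-1)*2) = -43*(5 - 4) = -43*1 = -43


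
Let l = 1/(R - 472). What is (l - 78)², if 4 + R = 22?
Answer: 1254080569/206116 ≈ 6084.3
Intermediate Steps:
R = 18 (R = -4 + 22 = 18)
l = -1/454 (l = 1/(18 - 472) = 1/(-454) = -1/454 ≈ -0.0022026)
(l - 78)² = (-1/454 - 78)² = (-35413/454)² = 1254080569/206116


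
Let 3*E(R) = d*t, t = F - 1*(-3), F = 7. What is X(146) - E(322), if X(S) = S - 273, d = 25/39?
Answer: -15109/117 ≈ -129.14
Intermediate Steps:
d = 25/39 (d = 25*(1/39) = 25/39 ≈ 0.64103)
t = 10 (t = 7 - 1*(-3) = 7 + 3 = 10)
X(S) = -273 + S
E(R) = 250/117 (E(R) = ((25/39)*10)/3 = (⅓)*(250/39) = 250/117)
X(146) - E(322) = (-273 + 146) - 1*250/117 = -127 - 250/117 = -15109/117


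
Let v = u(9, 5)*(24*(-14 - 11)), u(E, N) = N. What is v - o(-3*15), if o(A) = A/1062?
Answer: -353995/118 ≈ -3000.0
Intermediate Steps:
o(A) = A/1062 (o(A) = A*(1/1062) = A/1062)
v = -3000 (v = 5*(24*(-14 - 11)) = 5*(24*(-25)) = 5*(-600) = -3000)
v - o(-3*15) = -3000 - (-3*15)/1062 = -3000 - (-45)/1062 = -3000 - 1*(-5/118) = -3000 + 5/118 = -353995/118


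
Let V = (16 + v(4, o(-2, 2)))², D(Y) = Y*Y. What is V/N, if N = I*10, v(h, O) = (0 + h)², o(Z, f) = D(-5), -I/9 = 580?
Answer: -128/6525 ≈ -0.019617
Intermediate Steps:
I = -5220 (I = -9*580 = -5220)
D(Y) = Y²
o(Z, f) = 25 (o(Z, f) = (-5)² = 25)
v(h, O) = h²
N = -52200 (N = -5220*10 = -52200)
V = 1024 (V = (16 + 4²)² = (16 + 16)² = 32² = 1024)
V/N = 1024/(-52200) = 1024*(-1/52200) = -128/6525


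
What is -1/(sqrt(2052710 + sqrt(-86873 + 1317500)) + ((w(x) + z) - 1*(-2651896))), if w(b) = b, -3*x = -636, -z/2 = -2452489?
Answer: -1/(7557086 + sqrt(2052710 + sqrt(1230627))) ≈ -1.3230e-7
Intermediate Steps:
z = 4904978 (z = -2*(-2452489) = 4904978)
x = 212 (x = -1/3*(-636) = 212)
-1/(sqrt(2052710 + sqrt(-86873 + 1317500)) + ((w(x) + z) - 1*(-2651896))) = -1/(sqrt(2052710 + sqrt(-86873 + 1317500)) + ((212 + 4904978) - 1*(-2651896))) = -1/(sqrt(2052710 + sqrt(1230627)) + (4905190 + 2651896)) = -1/(sqrt(2052710 + sqrt(1230627)) + 7557086) = -1/(7557086 + sqrt(2052710 + sqrt(1230627)))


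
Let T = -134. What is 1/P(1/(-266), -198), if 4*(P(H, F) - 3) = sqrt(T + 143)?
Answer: 4/15 ≈ 0.26667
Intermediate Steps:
P(H, F) = 15/4 (P(H, F) = 3 + sqrt(-134 + 143)/4 = 3 + sqrt(9)/4 = 3 + (1/4)*3 = 3 + 3/4 = 15/4)
1/P(1/(-266), -198) = 1/(15/4) = 4/15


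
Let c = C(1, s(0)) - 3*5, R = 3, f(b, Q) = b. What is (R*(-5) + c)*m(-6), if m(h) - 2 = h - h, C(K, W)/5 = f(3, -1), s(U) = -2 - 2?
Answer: -30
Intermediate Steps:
s(U) = -4
C(K, W) = 15 (C(K, W) = 5*3 = 15)
m(h) = 2 (m(h) = 2 + (h - h) = 2 + 0 = 2)
c = 0 (c = 15 - 3*5 = 15 - 15 = 0)
(R*(-5) + c)*m(-6) = (3*(-5) + 0)*2 = (-15 + 0)*2 = -15*2 = -30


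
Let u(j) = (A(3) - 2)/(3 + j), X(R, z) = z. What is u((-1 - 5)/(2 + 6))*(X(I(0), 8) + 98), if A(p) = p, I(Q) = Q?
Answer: 424/9 ≈ 47.111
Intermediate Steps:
u(j) = 1/(3 + j) (u(j) = (3 - 2)/(3 + j) = 1/(3 + j))
u((-1 - 5)/(2 + 6))*(X(I(0), 8) + 98) = (8 + 98)/(3 + (-1 - 5)/(2 + 6)) = 106/(3 - 6/8) = 106/(3 - 6*⅛) = 106/(3 - ¾) = 106/(9/4) = (4/9)*106 = 424/9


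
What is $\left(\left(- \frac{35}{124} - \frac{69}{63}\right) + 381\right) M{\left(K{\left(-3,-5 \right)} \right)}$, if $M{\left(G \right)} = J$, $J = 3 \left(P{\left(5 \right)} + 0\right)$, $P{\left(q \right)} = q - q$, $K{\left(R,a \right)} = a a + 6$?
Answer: $0$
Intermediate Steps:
$K{\left(R,a \right)} = 6 + a^{2}$ ($K{\left(R,a \right)} = a^{2} + 6 = 6 + a^{2}$)
$P{\left(q \right)} = 0$
$J = 0$ ($J = 3 \left(0 + 0\right) = 3 \cdot 0 = 0$)
$M{\left(G \right)} = 0$
$\left(\left(- \frac{35}{124} - \frac{69}{63}\right) + 381\right) M{\left(K{\left(-3,-5 \right)} \right)} = \left(\left(- \frac{35}{124} - \frac{69}{63}\right) + 381\right) 0 = \left(\left(\left(-35\right) \frac{1}{124} - \frac{23}{21}\right) + 381\right) 0 = \left(\left(- \frac{35}{124} - \frac{23}{21}\right) + 381\right) 0 = \left(- \frac{3587}{2604} + 381\right) 0 = \frac{988537}{2604} \cdot 0 = 0$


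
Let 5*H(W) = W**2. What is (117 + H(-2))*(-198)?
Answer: -116622/5 ≈ -23324.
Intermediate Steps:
H(W) = W**2/5
(117 + H(-2))*(-198) = (117 + (1/5)*(-2)**2)*(-198) = (117 + (1/5)*4)*(-198) = (117 + 4/5)*(-198) = (589/5)*(-198) = -116622/5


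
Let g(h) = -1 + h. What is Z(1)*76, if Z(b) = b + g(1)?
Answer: 76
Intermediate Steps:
Z(b) = b (Z(b) = b + (-1 + 1) = b + 0 = b)
Z(1)*76 = 1*76 = 76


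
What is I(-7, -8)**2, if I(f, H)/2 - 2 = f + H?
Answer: 676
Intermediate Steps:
I(f, H) = 4 + 2*H + 2*f (I(f, H) = 4 + 2*(f + H) = 4 + 2*(H + f) = 4 + (2*H + 2*f) = 4 + 2*H + 2*f)
I(-7, -8)**2 = (4 + 2*(-8) + 2*(-7))**2 = (4 - 16 - 14)**2 = (-26)**2 = 676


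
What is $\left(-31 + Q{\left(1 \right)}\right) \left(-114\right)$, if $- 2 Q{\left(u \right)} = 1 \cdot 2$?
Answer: $3648$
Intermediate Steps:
$Q{\left(u \right)} = -1$ ($Q{\left(u \right)} = - \frac{1 \cdot 2}{2} = \left(- \frac{1}{2}\right) 2 = -1$)
$\left(-31 + Q{\left(1 \right)}\right) \left(-114\right) = \left(-31 - 1\right) \left(-114\right) = \left(-32\right) \left(-114\right) = 3648$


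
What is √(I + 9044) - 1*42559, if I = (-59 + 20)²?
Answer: -42559 + √10565 ≈ -42456.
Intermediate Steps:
I = 1521 (I = (-39)² = 1521)
√(I + 9044) - 1*42559 = √(1521 + 9044) - 1*42559 = √10565 - 42559 = -42559 + √10565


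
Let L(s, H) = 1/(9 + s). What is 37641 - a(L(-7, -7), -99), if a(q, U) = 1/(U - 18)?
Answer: 4403998/117 ≈ 37641.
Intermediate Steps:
a(q, U) = 1/(-18 + U)
37641 - a(L(-7, -7), -99) = 37641 - 1/(-18 - 99) = 37641 - 1/(-117) = 37641 - 1*(-1/117) = 37641 + 1/117 = 4403998/117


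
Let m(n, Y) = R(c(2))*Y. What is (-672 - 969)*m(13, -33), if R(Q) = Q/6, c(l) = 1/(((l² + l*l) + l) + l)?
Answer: 6017/8 ≈ 752.13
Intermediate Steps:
c(l) = 1/(2*l + 2*l²) (c(l) = 1/(((l² + l²) + l) + l) = 1/((2*l² + l) + l) = 1/((l + 2*l²) + l) = 1/(2*l + 2*l²))
R(Q) = Q/6 (R(Q) = Q*(⅙) = Q/6)
m(n, Y) = Y/72 (m(n, Y) = (((½)/(2*(1 + 2)))/6)*Y = (((½)*(½)/3)/6)*Y = (((½)*(½)*(⅓))/6)*Y = ((⅙)*(1/12))*Y = Y/72)
(-672 - 969)*m(13, -33) = (-672 - 969)*((1/72)*(-33)) = -1641*(-11/24) = 6017/8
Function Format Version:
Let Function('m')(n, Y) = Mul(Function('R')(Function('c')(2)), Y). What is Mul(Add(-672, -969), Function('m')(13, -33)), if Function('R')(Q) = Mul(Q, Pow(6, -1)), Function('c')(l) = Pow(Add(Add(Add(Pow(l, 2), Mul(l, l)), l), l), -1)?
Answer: Rational(6017, 8) ≈ 752.13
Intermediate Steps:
Function('c')(l) = Pow(Add(Mul(2, l), Mul(2, Pow(l, 2))), -1) (Function('c')(l) = Pow(Add(Add(Add(Pow(l, 2), Pow(l, 2)), l), l), -1) = Pow(Add(Add(Mul(2, Pow(l, 2)), l), l), -1) = Pow(Add(Add(l, Mul(2, Pow(l, 2))), l), -1) = Pow(Add(Mul(2, l), Mul(2, Pow(l, 2))), -1))
Function('R')(Q) = Mul(Rational(1, 6), Q) (Function('R')(Q) = Mul(Q, Rational(1, 6)) = Mul(Rational(1, 6), Q))
Function('m')(n, Y) = Mul(Rational(1, 72), Y) (Function('m')(n, Y) = Mul(Mul(Rational(1, 6), Mul(Rational(1, 2), Pow(2, -1), Pow(Add(1, 2), -1))), Y) = Mul(Mul(Rational(1, 6), Mul(Rational(1, 2), Rational(1, 2), Pow(3, -1))), Y) = Mul(Mul(Rational(1, 6), Mul(Rational(1, 2), Rational(1, 2), Rational(1, 3))), Y) = Mul(Mul(Rational(1, 6), Rational(1, 12)), Y) = Mul(Rational(1, 72), Y))
Mul(Add(-672, -969), Function('m')(13, -33)) = Mul(Add(-672, -969), Mul(Rational(1, 72), -33)) = Mul(-1641, Rational(-11, 24)) = Rational(6017, 8)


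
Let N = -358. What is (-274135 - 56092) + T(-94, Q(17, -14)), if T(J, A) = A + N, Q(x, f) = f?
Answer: -330599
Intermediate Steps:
T(J, A) = -358 + A (T(J, A) = A - 358 = -358 + A)
(-274135 - 56092) + T(-94, Q(17, -14)) = (-274135 - 56092) + (-358 - 14) = -330227 - 372 = -330599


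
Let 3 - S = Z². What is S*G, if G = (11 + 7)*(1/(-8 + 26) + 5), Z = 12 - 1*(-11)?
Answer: -47866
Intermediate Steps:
Z = 23 (Z = 12 + 11 = 23)
S = -526 (S = 3 - 1*23² = 3 - 1*529 = 3 - 529 = -526)
G = 91 (G = 18*(1/18 + 5) = 18*(91/18) = 91)
S*G = -526*91 = -47866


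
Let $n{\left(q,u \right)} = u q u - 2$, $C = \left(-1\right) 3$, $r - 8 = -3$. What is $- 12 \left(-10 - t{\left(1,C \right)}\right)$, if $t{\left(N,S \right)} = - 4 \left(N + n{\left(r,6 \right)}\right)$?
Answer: $-8472$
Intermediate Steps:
$r = 5$ ($r = 8 - 3 = 5$)
$C = -3$
$n{\left(q,u \right)} = -2 + q u^{2}$ ($n{\left(q,u \right)} = q u u - 2 = q u^{2} - 2 = -2 + q u^{2}$)
$t{\left(N,S \right)} = -712 - 4 N$ ($t{\left(N,S \right)} = - 4 \left(N - \left(2 - 5 \cdot 6^{2}\right)\right) = - 4 \left(N + \left(-2 + 5 \cdot 36\right)\right) = - 4 \left(N + \left(-2 + 180\right)\right) = - 4 \left(N + 178\right) = - 4 \left(178 + N\right) = -712 - 4 N$)
$- 12 \left(-10 - t{\left(1,C \right)}\right) = - 12 \left(-10 - \left(-712 - 4\right)\right) = - 12 \left(-10 - -716\right) = - 12 \left(-10 + 716\right) = \left(-12\right) 706 = -8472$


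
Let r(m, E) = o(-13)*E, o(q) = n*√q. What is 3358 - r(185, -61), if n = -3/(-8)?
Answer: 3358 + 183*I*√13/8 ≈ 3358.0 + 82.477*I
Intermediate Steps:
n = 3/8 (n = -3*(-⅛) = 3/8 ≈ 0.37500)
o(q) = 3*√q/8
r(m, E) = 3*I*E*√13/8 (r(m, E) = (3*√(-13)/8)*E = (3*(I*√13)/8)*E = (3*I*√13/8)*E = 3*I*E*√13/8)
3358 - r(185, -61) = 3358 - 3*I*(-61)*√13/8 = 3358 - (-183)*I*√13/8 = 3358 + 183*I*√13/8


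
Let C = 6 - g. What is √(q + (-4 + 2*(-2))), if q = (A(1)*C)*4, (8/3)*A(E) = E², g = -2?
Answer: 2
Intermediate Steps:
C = 8 (C = 6 - 1*(-2) = 6 + 2 = 8)
A(E) = 3*E²/8
q = 12 (q = (((3/8)*1²)*8)*4 = (((3/8)*1)*8)*4 = ((3/8)*8)*4 = 3*4 = 12)
√(q + (-4 + 2*(-2))) = √(12 + (-4 + 2*(-2))) = √(12 + (-4 - 4)) = √(12 - 8) = √4 = 2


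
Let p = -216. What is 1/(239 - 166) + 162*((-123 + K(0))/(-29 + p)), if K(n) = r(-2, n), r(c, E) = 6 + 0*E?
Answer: 1383887/17885 ≈ 77.377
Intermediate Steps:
r(c, E) = 6 (r(c, E) = 6 + 0 = 6)
K(n) = 6
1/(239 - 166) + 162*((-123 + K(0))/(-29 + p)) = 1/(239 - 166) + 162*((-123 + 6)/(-29 - 216)) = 1/73 + 162*(-117/(-245)) = 1/73 + 162*(-117*(-1/245)) = 1/73 + 162*(117/245) = 1/73 + 18954/245 = 1383887/17885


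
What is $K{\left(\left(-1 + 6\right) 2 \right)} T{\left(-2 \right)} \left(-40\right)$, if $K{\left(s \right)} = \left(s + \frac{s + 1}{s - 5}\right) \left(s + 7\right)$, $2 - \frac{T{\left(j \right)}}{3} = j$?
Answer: $-99552$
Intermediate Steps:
$T{\left(j \right)} = 6 - 3 j$
$K{\left(s \right)} = \left(7 + s\right) \left(s + \frac{1 + s}{-5 + s}\right)$ ($K{\left(s \right)} = \left(s + \frac{1 + s}{-5 + s}\right) \left(7 + s\right) = \left(7 + s\right) \left(s + \frac{1 + s}{-5 + s}\right)$)
$K{\left(\left(-1 + 6\right) 2 \right)} T{\left(-2 \right)} \left(-40\right) = \frac{7 + \left(\left(-1 + 6\right) 2\right)^{3} - 27 \left(-1 + 6\right) 2 + 3 \left(\left(-1 + 6\right) 2\right)^{2}}{-5 + \left(-1 + 6\right) 2} \left(6 - -6\right) \left(-40\right) = \frac{7 + \left(5 \cdot 2\right)^{3} - 27 \cdot 5 \cdot 2 + 3 \left(5 \cdot 2\right)^{2}}{-5 + 5 \cdot 2} \left(6 + 6\right) \left(-40\right) = \frac{7 + 10^{3} - 270 + 3 \cdot 10^{2}}{-5 + 10} \cdot 12 \left(-40\right) = \frac{7 + 1000 - 270 + 3 \cdot 100}{5} \cdot 12 \left(-40\right) = \frac{7 + 1000 - 270 + 300}{5} \cdot 12 \left(-40\right) = \frac{1}{5} \cdot 1037 \cdot 12 \left(-40\right) = \frac{1037}{5} \cdot 12 \left(-40\right) = \frac{12444}{5} \left(-40\right) = -99552$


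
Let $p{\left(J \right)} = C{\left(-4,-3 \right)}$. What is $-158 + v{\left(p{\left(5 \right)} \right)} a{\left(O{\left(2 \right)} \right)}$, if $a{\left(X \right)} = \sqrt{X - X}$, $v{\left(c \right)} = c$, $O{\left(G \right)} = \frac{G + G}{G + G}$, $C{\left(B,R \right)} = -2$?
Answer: $-158$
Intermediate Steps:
$O{\left(G \right)} = 1$ ($O{\left(G \right)} = \frac{2 G}{2 G} = 2 G \frac{1}{2 G} = 1$)
$p{\left(J \right)} = -2$
$a{\left(X \right)} = 0$ ($a{\left(X \right)} = \sqrt{0} = 0$)
$-158 + v{\left(p{\left(5 \right)} \right)} a{\left(O{\left(2 \right)} \right)} = -158 - 0 = -158 + 0 = -158$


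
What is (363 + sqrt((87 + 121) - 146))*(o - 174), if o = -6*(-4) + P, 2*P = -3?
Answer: -109989/2 - 303*sqrt(62)/2 ≈ -56187.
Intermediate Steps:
P = -3/2 (P = (1/2)*(-3) = -3/2 ≈ -1.5000)
o = 45/2 (o = -6*(-4) - 3/2 = 24 - 3/2 = 45/2 ≈ 22.500)
(363 + sqrt((87 + 121) - 146))*(o - 174) = (363 + sqrt((87 + 121) - 146))*(45/2 - 174) = (363 + sqrt(208 - 146))*(-303/2) = (363 + sqrt(62))*(-303/2) = -109989/2 - 303*sqrt(62)/2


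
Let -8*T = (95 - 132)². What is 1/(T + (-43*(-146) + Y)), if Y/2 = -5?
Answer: 8/48775 ≈ 0.00016402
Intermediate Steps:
Y = -10 (Y = 2*(-5) = -10)
T = -1369/8 (T = -(95 - 132)²/8 = -⅛*(-37)² = -⅛*1369 = -1369/8 ≈ -171.13)
1/(T + (-43*(-146) + Y)) = 1/(-1369/8 + (-43*(-146) - 10)) = 1/(-1369/8 + (6278 - 10)) = 1/(-1369/8 + 6268) = 1/(48775/8) = 8/48775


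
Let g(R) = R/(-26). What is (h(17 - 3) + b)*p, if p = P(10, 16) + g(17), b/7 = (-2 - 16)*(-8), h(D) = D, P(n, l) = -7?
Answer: -101689/13 ≈ -7822.2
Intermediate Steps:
g(R) = -R/26 (g(R) = R*(-1/26) = -R/26)
b = 1008 (b = 7*((-2 - 16)*(-8)) = 7*(-18*(-8)) = 7*144 = 1008)
p = -199/26 (p = -7 - 1/26*17 = -7 - 17/26 = -199/26 ≈ -7.6538)
(h(17 - 3) + b)*p = ((17 - 3) + 1008)*(-199/26) = (14 + 1008)*(-199/26) = 1022*(-199/26) = -101689/13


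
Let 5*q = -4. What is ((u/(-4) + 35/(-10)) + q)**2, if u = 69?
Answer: 185761/400 ≈ 464.40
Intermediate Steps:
q = -4/5 (q = (1/5)*(-4) = -4/5 ≈ -0.80000)
((u/(-4) + 35/(-10)) + q)**2 = ((69/(-4) + 35/(-10)) - 4/5)**2 = ((69*(-1/4) + 35*(-1/10)) - 4/5)**2 = ((-69/4 - 7/2) - 4/5)**2 = (-83/4 - 4/5)**2 = (-431/20)**2 = 185761/400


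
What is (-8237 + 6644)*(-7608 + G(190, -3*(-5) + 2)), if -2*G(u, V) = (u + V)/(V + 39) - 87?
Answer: 1349957583/112 ≈ 1.2053e+7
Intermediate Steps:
G(u, V) = 87/2 - (V + u)/(2*(39 + V)) (G(u, V) = -((u + V)/(V + 39) - 87)/2 = -((V + u)/(39 + V) - 87)/2 = -(-87 + (V + u)/(39 + V))/2 = 87/2 - (V + u)/(2*(39 + V)))
(-8237 + 6644)*(-7608 + G(190, -3*(-5) + 2)) = (-8237 + 6644)*(-7608 + (3393 - 1*190 + 86*(-3*(-5) + 2))/(2*(39 + (-3*(-5) + 2)))) = -1593*(-7608 + (3393 - 190 + 86*(15 + 2))/(2*(39 + (15 + 2)))) = -1593*(-7608 + (3393 - 190 + 86*17)/(2*(39 + 17))) = -1593*(-7608 + (1/2)*(3393 - 190 + 1462)/56) = -1593*(-7608 + (1/2)*(1/56)*4665) = -1593*(-7608 + 4665/112) = -1593*(-847431/112) = 1349957583/112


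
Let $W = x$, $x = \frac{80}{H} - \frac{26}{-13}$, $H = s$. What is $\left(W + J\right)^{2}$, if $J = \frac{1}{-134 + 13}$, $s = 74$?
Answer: $\frac{189255049}{20043529} \approx 9.4422$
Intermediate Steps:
$H = 74$
$J = - \frac{1}{121}$ ($J = \frac{1}{-121} = - \frac{1}{121} \approx -0.0082645$)
$x = \frac{114}{37}$ ($x = \frac{80}{74} - \frac{26}{-13} = 80 \cdot \frac{1}{74} - -2 = \frac{40}{37} + 2 = \frac{114}{37} \approx 3.0811$)
$W = \frac{114}{37} \approx 3.0811$
$\left(W + J\right)^{2} = \left(\frac{114}{37} - \frac{1}{121}\right)^{2} = \left(\frac{13757}{4477}\right)^{2} = \frac{189255049}{20043529}$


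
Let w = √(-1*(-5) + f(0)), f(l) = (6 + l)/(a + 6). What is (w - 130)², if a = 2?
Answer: (260 - √23)²/4 ≈ 16282.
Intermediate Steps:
f(l) = ¾ + l/8 (f(l) = (6 + l)/(2 + 6) = (6 + l)/8 = (6 + l)*(⅛) = ¾ + l/8)
w = √23/2 (w = √(-1*(-5) + (¾ + (⅛)*0)) = √(5 + (¾ + 0)) = √(5 + ¾) = √(23/4) = √23/2 ≈ 2.3979)
(w - 130)² = (√23/2 - 130)² = (-130 + √23/2)²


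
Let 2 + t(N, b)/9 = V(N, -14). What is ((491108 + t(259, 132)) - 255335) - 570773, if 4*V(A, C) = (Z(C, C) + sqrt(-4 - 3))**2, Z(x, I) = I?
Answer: -1338371/4 - 63*I*sqrt(7) ≈ -3.3459e+5 - 166.68*I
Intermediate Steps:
V(A, C) = (C + I*sqrt(7))**2/4 (V(A, C) = (C + sqrt(-4 - 3))**2/4 = (C + sqrt(-7))**2/4 = (C + I*sqrt(7))**2/4)
t(N, b) = -18 + 9*(-14 + I*sqrt(7))**2/4 (t(N, b) = -18 + 9*((-14 + I*sqrt(7))**2/4) = -18 + 9*(-14 + I*sqrt(7))**2/4)
((491108 + t(259, 132)) - 255335) - 570773 = ((491108 + (1629/4 - 63*I*sqrt(7))) - 255335) - 570773 = ((1966061/4 - 63*I*sqrt(7)) - 255335) - 570773 = (944721/4 - 63*I*sqrt(7)) - 570773 = -1338371/4 - 63*I*sqrt(7)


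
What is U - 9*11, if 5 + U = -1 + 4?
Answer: -101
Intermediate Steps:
U = -2 (U = -5 + (-1 + 4) = -5 + 3 = -2)
U - 9*11 = -2 - 9*11 = -2 - 99 = -101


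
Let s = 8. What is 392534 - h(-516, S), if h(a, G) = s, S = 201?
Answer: 392526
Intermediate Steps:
h(a, G) = 8
392534 - h(-516, S) = 392534 - 1*8 = 392534 - 8 = 392526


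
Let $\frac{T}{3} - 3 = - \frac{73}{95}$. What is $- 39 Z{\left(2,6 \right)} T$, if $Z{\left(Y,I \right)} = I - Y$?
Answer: $- \frac{99216}{95} \approx -1044.4$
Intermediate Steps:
$T = \frac{636}{95}$ ($T = 9 + 3 \left(- \frac{73}{95}\right) = 9 - \frac{219}{95} = \frac{636}{95} \approx 6.6947$)
$- 39 Z{\left(2,6 \right)} T = - 39 \left(6 - 2\right) \frac{636}{95} = \left(-39\right) 4 \cdot \frac{636}{95} = \left(-156\right) \frac{636}{95} = - \frac{99216}{95}$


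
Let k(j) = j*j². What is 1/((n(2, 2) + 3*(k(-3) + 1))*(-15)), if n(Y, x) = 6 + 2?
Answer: 1/1050 ≈ 0.00095238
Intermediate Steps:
n(Y, x) = 8
k(j) = j³
1/((n(2, 2) + 3*(k(-3) + 1))*(-15)) = 1/((8 + 3*((-3)³ + 1))*(-15)) = 1/((8 + 3*(-27 + 1))*(-15)) = 1/((8 + 3*(-26))*(-15)) = 1/((8 - 78)*(-15)) = 1/(-70*(-15)) = 1/1050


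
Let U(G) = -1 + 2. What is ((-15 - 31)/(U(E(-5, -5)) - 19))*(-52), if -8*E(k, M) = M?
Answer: -1196/9 ≈ -132.89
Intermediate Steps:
E(k, M) = -M/8
U(G) = 1
((-15 - 31)/(U(E(-5, -5)) - 19))*(-52) = ((-15 - 31)/(1 - 19))*(-52) = -46/(-18)*(-52) = -46*(-1/18)*(-52) = (23/9)*(-52) = -1196/9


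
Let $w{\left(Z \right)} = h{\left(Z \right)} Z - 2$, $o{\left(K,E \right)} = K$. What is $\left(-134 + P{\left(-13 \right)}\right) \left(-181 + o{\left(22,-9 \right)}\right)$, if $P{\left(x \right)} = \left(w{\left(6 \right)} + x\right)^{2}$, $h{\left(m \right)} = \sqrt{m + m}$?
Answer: $-83157 + 57240 \sqrt{3} \approx 15986.0$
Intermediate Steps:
$h{\left(m \right)} = \sqrt{2} \sqrt{m}$ ($h{\left(m \right)} = \sqrt{2 m} = \sqrt{2} \sqrt{m}$)
$w{\left(Z \right)} = -2 + \sqrt{2} Z^{\frac{3}{2}}$ ($w{\left(Z \right)} = \sqrt{2} \sqrt{Z} Z - 2 = \sqrt{2} Z^{\frac{3}{2}} - 2 = -2 + \sqrt{2} Z^{\frac{3}{2}}$)
$P{\left(x \right)} = \left(-2 + x + 12 \sqrt{3}\right)^{2}$ ($P{\left(x \right)} = \left(\left(-2 + \sqrt{2} \cdot 6^{\frac{3}{2}}\right) + x\right)^{2} = \left(\left(-2 + \sqrt{2} \cdot 6 \sqrt{6}\right) + x\right)^{2} = \left(\left(-2 + 12 \sqrt{3}\right) + x\right)^{2} = \left(-2 + x + 12 \sqrt{3}\right)^{2}$)
$\left(-134 + P{\left(-13 \right)}\right) \left(-181 + o{\left(22,-9 \right)}\right) = \left(-134 + \left(-2 - 13 + 12 \sqrt{3}\right)^{2}\right) \left(-181 + 22\right) = \left(-134 + \left(-15 + 12 \sqrt{3}\right)^{2}\right) \left(-159\right) = 21306 - 159 \left(-15 + 12 \sqrt{3}\right)^{2}$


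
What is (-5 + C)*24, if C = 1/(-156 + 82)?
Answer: -4452/37 ≈ -120.32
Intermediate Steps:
C = -1/74 (C = 1/(-74) = -1/74 ≈ -0.013514)
(-5 + C)*24 = (-5 - 1/74)*24 = -371/74*24 = -4452/37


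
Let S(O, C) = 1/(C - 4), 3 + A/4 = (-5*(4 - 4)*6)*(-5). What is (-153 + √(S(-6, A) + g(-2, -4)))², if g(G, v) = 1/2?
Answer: (612 - √7)²/16 ≈ 23207.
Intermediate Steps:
A = -12 (A = -12 + 4*((-5*(4 - 4)*6)*(-5)) = -12 + 4*((-5*0*6)*(-5)) = -12 + 4*((0*6)*(-5)) = -12 + 4*(0*(-5)) = -12 + 4*0 = -12 + 0 = -12)
g(G, v) = ½
S(O, C) = 1/(-4 + C)
(-153 + √(S(-6, A) + g(-2, -4)))² = (-153 + √(1/(-4 - 12) + ½))² = (-153 + √(1/(-16) + ½))² = (-153 + √(-1/16 + ½))² = (-153 + √(7/16))² = (-153 + √7/4)²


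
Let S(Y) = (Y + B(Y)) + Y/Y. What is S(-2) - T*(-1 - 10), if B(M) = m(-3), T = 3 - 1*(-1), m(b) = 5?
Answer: 48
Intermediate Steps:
T = 4 (T = 3 + 1 = 4)
B(M) = 5
S(Y) = 6 + Y (S(Y) = (Y + 5) + Y/Y = (5 + Y) + 1 = 6 + Y)
S(-2) - T*(-1 - 10) = (6 - 2) - 4*(-1 - 10) = 4 - 4*(-11) = 4 - 1*(-44) = 4 + 44 = 48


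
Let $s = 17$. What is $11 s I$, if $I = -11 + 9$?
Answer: $-374$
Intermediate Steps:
$I = -2$
$11 s I = 11 \cdot 17 \left(-2\right) = 187 \left(-2\right) = -374$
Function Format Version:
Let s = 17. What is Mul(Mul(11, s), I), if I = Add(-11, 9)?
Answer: -374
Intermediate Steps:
I = -2
Mul(Mul(11, s), I) = Mul(Mul(11, 17), -2) = Mul(187, -2) = -374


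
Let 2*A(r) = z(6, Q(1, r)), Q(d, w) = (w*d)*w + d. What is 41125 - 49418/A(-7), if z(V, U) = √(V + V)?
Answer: 41125 - 49418*√3/3 ≈ 12594.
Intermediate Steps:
Q(d, w) = d + d*w² (Q(d, w) = (d*w)*w + d = d*w² + d = d + d*w²)
z(V, U) = √2*√V (z(V, U) = √(2*V) = √2*√V)
A(r) = √3 (A(r) = (√2*√6)/2 = (2*√3)/2 = √3)
41125 - 49418/A(-7) = 41125 - 49418/(√3) = 41125 - 49418*√3/3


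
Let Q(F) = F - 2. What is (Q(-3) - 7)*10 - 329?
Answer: -449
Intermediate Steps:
Q(F) = -2 + F
(Q(-3) - 7)*10 - 329 = ((-2 - 3) - 7)*10 - 329 = (-5 - 7)*10 - 329 = -12*10 - 329 = -120 - 329 = -449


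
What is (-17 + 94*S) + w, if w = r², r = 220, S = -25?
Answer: 46033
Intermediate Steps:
w = 48400 (w = 220² = 48400)
(-17 + 94*S) + w = (-17 + 94*(-25)) + 48400 = (-17 - 2350) + 48400 = -2367 + 48400 = 46033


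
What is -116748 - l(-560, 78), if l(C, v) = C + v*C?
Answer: -72508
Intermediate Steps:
l(C, v) = C + C*v
-116748 - l(-560, 78) = -116748 - (-560)*(1 + 78) = -116748 - (-560)*79 = -116748 - 1*(-44240) = -116748 + 44240 = -72508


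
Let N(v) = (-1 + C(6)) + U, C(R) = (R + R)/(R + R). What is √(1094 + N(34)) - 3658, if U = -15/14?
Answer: -3658 + √214214/14 ≈ -3624.9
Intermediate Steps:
U = -15/14 (U = -15*1/14 = -15/14 ≈ -1.0714)
C(R) = 1 (C(R) = (2*R)/((2*R)) = (2*R)*(1/(2*R)) = 1)
N(v) = -15/14 (N(v) = (-1 + 1) - 15/14 = 0 - 15/14 = -15/14)
√(1094 + N(34)) - 3658 = √(1094 - 15/14) - 3658 = √(15301/14) - 3658 = √214214/14 - 3658 = -3658 + √214214/14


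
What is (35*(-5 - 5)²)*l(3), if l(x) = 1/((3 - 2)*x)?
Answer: 3500/3 ≈ 1166.7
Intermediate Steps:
l(x) = 1/x (l(x) = 1/(1*x) = 1/x)
(35*(-5 - 5)²)*l(3) = (35*(-5 - 5)²)/3 = (35*(-10)²)*(⅓) = (35*100)*(⅓) = 3500*(⅓) = 3500/3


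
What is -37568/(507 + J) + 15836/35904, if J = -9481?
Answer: 186369217/40275312 ≈ 4.6274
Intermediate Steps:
-37568/(507 + J) + 15836/35904 = -37568/(507 - 9481) + 15836/35904 = -37568/(-8974) + 15836*(1/35904) = -37568*(-1/8974) + 3959/8976 = 18784/4487 + 3959/8976 = 186369217/40275312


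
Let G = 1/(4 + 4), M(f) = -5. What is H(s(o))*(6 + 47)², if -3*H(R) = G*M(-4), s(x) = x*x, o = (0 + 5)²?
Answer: 14045/24 ≈ 585.21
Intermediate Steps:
o = 25 (o = 5² = 25)
G = ⅛ (G = 1/8 = ⅛ ≈ 0.12500)
s(x) = x²
H(R) = 5/24 (H(R) = -(-5)/24 = -⅓*(-5/8) = 5/24)
H(s(o))*(6 + 47)² = 5*(6 + 47)²/24 = (5/24)*53² = (5/24)*2809 = 14045/24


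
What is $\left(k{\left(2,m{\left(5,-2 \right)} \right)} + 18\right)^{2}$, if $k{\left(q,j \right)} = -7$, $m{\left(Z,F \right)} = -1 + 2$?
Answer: $121$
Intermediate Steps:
$m{\left(Z,F \right)} = 1$
$\left(k{\left(2,m{\left(5,-2 \right)} \right)} + 18\right)^{2} = \left(-7 + 18\right)^{2} = 11^{2} = 121$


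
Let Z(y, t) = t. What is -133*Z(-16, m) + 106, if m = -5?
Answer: 771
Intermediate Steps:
-133*Z(-16, m) + 106 = -133*(-5) + 106 = 665 + 106 = 771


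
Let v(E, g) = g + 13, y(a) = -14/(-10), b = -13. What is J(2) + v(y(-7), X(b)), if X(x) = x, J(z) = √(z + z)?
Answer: 2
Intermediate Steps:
J(z) = √2*√z (J(z) = √(2*z) = √2*√z)
y(a) = 7/5 (y(a) = -14*(-⅒) = 7/5)
v(E, g) = 13 + g
J(2) + v(y(-7), X(b)) = √2*√2 + (13 - 13) = 2 + 0 = 2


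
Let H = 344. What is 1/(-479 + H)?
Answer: -1/135 ≈ -0.0074074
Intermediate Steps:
1/(-479 + H) = 1/(-479 + 344) = 1/(-135) = -1/135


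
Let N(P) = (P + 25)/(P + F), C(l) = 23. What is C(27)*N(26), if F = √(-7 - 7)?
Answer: 221/5 - 17*I*√14/10 ≈ 44.2 - 6.3608*I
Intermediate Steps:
F = I*√14 (F = √(-14) = I*√14 ≈ 3.7417*I)
N(P) = (25 + P)/(P + I*√14) (N(P) = (P + 25)/(P + I*√14) = (25 + P)/(P + I*√14))
C(27)*N(26) = 23*((25 + 26)/(26 + I*√14)) = 23*(51/(26 + I*√14)) = 1173/(26 + I*√14)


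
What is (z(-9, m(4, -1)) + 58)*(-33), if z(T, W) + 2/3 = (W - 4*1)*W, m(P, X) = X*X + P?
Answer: -2057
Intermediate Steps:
m(P, X) = P + X² (m(P, X) = X² + P = P + X²)
z(T, W) = -⅔ + W*(-4 + W) (z(T, W) = -⅔ + (W - 4*1)*W = -⅔ + (W - 4)*W = -⅔ + (-4 + W)*W = -⅔ + W*(-4 + W))
(z(-9, m(4, -1)) + 58)*(-33) = ((-⅔ + (4 + (-1)²)² - 4*(4 + (-1)²)) + 58)*(-33) = ((-⅔ + (4 + 1)² - 4*(4 + 1)) + 58)*(-33) = ((-⅔ + 5² - 4*5) + 58)*(-33) = ((-⅔ + 25 - 20) + 58)*(-33) = (13/3 + 58)*(-33) = (187/3)*(-33) = -2057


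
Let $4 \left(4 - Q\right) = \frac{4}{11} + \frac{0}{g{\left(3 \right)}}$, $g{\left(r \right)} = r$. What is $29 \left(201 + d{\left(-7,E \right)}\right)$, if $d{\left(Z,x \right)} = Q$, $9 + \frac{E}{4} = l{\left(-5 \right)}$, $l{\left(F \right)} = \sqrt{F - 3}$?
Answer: $\frac{65366}{11} \approx 5942.4$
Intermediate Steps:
$l{\left(F \right)} = \sqrt{-3 + F}$
$Q = \frac{43}{11}$ ($Q = 4 - \frac{\frac{4}{11} + \frac{0}{3}}{4} = 4 - \frac{4 \cdot \frac{1}{11} + 0 \cdot \frac{1}{3}}{4} = 4 - \frac{\frac{4}{11} + 0}{4} = 4 - \frac{1}{11} = \frac{43}{11} \approx 3.9091$)
$E = -36 + 8 i \sqrt{2}$ ($E = -36 + 4 \sqrt{-3 - 5} = -36 + 4 \sqrt{-8} = -36 + 4 \cdot 2 i \sqrt{2} = -36 + 8 i \sqrt{2} \approx -36.0 + 11.314 i$)
$d{\left(Z,x \right)} = \frac{43}{11}$
$29 \left(201 + d{\left(-7,E \right)}\right) = 29 \left(201 + \frac{43}{11}\right) = 29 \cdot \frac{2254}{11} = \frac{65366}{11}$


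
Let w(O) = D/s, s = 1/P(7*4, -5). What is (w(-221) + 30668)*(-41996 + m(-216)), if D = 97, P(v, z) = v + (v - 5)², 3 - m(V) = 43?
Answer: -3560323092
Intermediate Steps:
m(V) = -40 (m(V) = 3 - 1*43 = 3 - 43 = -40)
P(v, z) = v + (-5 + v)²
s = 1/557 (s = 1/(7*4 + (-5 + 7*4)²) = 1/(28 + (-5 + 28)²) = 1/(28 + 23²) = 1/(28 + 529) = 1/557 ≈ 0.0017953)
w(O) = 54029 (w(O) = 97/(1/557) = 97*557 = 54029)
(w(-221) + 30668)*(-41996 + m(-216)) = (54029 + 30668)*(-41996 - 40) = 84697*(-42036) = -3560323092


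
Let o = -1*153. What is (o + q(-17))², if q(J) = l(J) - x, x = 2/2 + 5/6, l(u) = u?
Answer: 1062961/36 ≈ 29527.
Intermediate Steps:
x = 11/6 (x = 2*(½) + 5*(⅙) = 1 + ⅚ = 11/6 ≈ 1.8333)
o = -153
q(J) = -11/6 + J (q(J) = J - 1*11/6 = J - 11/6 = -11/6 + J)
(o + q(-17))² = (-153 + (-11/6 - 17))² = (-153 - 113/6)² = (-1031/6)² = 1062961/36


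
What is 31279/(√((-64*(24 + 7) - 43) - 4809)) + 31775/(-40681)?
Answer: -31775/40681 - 31279*I*√1709/3418 ≈ -0.78108 - 378.31*I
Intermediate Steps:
31279/(√((-64*(24 + 7) - 43) - 4809)) + 31775/(-40681) = 31279/(√((-64*31 - 43) - 4809)) + 31775*(-1/40681) = 31279/(√((-1984 - 43) - 4809)) - 31775/40681 = 31279/(√(-2027 - 4809)) - 31775/40681 = 31279/(√(-6836)) - 31775/40681 = 31279/((2*I*√1709)) - 31775/40681 = 31279*(-I*√1709/3418) - 31775/40681 = -31279*I*√1709/3418 - 31775/40681 = -31775/40681 - 31279*I*√1709/3418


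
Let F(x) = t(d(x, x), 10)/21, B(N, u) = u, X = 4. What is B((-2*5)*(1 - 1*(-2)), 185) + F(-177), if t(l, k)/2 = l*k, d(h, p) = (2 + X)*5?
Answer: 1495/7 ≈ 213.57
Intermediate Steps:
d(h, p) = 30 (d(h, p) = (2 + 4)*5 = 6*5 = 30)
t(l, k) = 2*k*l (t(l, k) = 2*(l*k) = 2*(k*l) = 2*k*l)
F(x) = 200/7 (F(x) = (2*10*30)/21 = 600*(1/21) = 200/7)
B((-2*5)*(1 - 1*(-2)), 185) + F(-177) = 185 + 200/7 = 1495/7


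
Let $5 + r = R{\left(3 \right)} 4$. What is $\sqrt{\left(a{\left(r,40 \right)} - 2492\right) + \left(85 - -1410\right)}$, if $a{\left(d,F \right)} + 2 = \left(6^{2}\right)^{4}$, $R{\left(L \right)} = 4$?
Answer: $3 \sqrt{186513} \approx 1295.6$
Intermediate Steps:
$r = 11$ ($r = -5 + 4 \cdot 4 = -5 + 16 = 11$)
$a{\left(d,F \right)} = 1679614$ ($a{\left(d,F \right)} = -2 + \left(6^{2}\right)^{4} = -2 + 36^{4} = -2 + 1679616 = 1679614$)
$\sqrt{\left(a{\left(r,40 \right)} - 2492\right) + \left(85 - -1410\right)} = \sqrt{\left(1679614 - 2492\right) + \left(85 - -1410\right)} = \sqrt{1677122 + \left(85 + 1410\right)} = \sqrt{1677122 + 1495} = \sqrt{1678617} = 3 \sqrt{186513}$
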